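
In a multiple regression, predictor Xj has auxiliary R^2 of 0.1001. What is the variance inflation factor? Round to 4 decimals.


VIF = 1 / (1 - 0.1001).
= 1 / 0.8999 = 1.1112.

1.1112


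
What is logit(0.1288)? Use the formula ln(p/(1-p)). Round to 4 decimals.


The odds are p/(1-p) = 0.1288 / 0.8712 = 0.1478.
logit(p) = ln(0.1478) = -1.9116.

-1.9116


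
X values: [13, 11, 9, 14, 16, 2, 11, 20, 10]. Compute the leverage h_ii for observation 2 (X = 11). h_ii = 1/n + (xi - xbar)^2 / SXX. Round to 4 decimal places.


Mean of X: xbar = 11.7778.
SXX = 199.5556.
For X = 11: h = 1/9 + (11 - 11.7778)^2/199.5556 = 0.1141.

0.1141


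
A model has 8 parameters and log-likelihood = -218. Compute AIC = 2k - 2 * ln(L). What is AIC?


AIC = 2k - 2*loglik = 2(8) - 2(-218).
= 16 + 436 = 452.

452


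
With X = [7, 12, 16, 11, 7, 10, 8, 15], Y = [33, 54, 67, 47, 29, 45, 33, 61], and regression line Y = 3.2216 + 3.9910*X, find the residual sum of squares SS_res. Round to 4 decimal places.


Compute predicted values, then residuals = yi - yhat_i.
Residuals: [1.8414, 2.8864, -0.0776, -0.1226, -2.1586, 1.8684, -2.1496, -2.0866].
SSres = sum(residual^2) = 28.8683.

28.8683


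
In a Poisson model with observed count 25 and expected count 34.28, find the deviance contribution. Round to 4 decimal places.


Compute y*ln(y/mu) = 25*ln(25/34.28) = 25*-0.315686 = -7.892150.
y - mu = -9.28.
D = 2*(-7.892150 - (-9.28)) = 2.775700, which rounds to 2.7757.

2.7757


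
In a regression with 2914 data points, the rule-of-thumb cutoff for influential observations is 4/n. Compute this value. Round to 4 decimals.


Using the rule of thumb:
Threshold = 4 / 2914 = 0.0014.

0.0014


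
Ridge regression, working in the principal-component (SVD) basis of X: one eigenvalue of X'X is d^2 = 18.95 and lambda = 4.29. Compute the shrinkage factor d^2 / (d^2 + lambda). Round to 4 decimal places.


Denominator = d^2 + lambda = 18.95 + 4.29 = 23.2400.
Shrinkage = 18.95 / 23.2400 = 0.8154.

0.8154


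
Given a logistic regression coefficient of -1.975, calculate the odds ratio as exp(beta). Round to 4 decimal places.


The odds ratio is computed as:
OR = e^(-1.975) = 0.1388.

0.1388


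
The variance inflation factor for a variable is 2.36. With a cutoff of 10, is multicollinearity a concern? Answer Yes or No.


The threshold is 10.
VIF = 2.36 is < 10.
Multicollinearity indication: No.

No


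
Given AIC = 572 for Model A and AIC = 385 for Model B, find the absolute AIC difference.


Absolute difference = |572 - 385| = 187.
The model with lower AIC (B) is preferred.

187


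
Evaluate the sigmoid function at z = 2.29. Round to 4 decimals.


First, exp(-2.2900) = 0.1013.
Then sigma(z) = 1/(1 + 0.1013) = 0.9080.

0.9080


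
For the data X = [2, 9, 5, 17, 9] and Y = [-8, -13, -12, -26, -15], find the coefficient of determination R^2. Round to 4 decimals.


Fit the OLS line: b0 = -5.0000, b1 = -1.1667.
SSres = 9.6667.
SStot = 182.8000.
R^2 = 1 - 9.6667/182.8000 = 0.9471.

0.9471


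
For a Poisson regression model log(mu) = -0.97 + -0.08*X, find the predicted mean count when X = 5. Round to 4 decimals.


Compute eta = -0.97 + -0.08 * 5 = -1.3700.
Apply inverse link: mu = e^-1.3700 = 0.2541.

0.2541


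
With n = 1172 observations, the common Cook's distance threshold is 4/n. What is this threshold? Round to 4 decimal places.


Using the rule of thumb:
Threshold = 4 / 1172 = 0.0034.

0.0034


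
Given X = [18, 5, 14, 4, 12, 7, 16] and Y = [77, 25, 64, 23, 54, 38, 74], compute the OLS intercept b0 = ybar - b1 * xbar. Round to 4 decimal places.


Compute b1 = 4.0178 from the OLS formula.
With xbar = 10.8571 and ybar = 50.7143, the intercept is:
b0 = 50.7143 - 4.0178 * 10.8571 = 7.0927.

7.0927


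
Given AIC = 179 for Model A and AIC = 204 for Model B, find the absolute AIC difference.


Compute |179 - 204| = 25.
Model A has the smaller AIC.

25


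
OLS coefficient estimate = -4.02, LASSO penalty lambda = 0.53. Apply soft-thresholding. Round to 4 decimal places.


|beta_OLS| = 4.02.
lambda = 0.53.
Since |beta| > lambda, coefficient = sign(beta)*(|beta| - lambda) = -3.4900.
Result = -3.4900.

-3.4900


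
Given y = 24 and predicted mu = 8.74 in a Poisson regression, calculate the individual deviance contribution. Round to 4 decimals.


y/mu = 24/8.74 = 2.745995 (approx.), and ln(24/8.74) = 1.010144.
y * ln(y/mu) = 24 * 1.010144 = 24.243456.
y - mu = 15.26.
D = 2 * (24.243456 - 15.26) = 17.966912, which rounds to 17.9669.

17.9669


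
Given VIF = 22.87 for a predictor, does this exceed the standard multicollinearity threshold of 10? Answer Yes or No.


Check: VIF = 22.87 vs threshold = 10.
Since 22.87 >= 10, the answer is Yes.

Yes


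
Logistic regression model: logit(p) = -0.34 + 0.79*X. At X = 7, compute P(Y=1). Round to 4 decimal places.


Linear predictor: z = -0.34 + 0.79 * 7 = 5.1900.
P = 1/(1 + exp(-5.1900)) = 1/(1 + 0.0056) = 0.9945.

0.9945


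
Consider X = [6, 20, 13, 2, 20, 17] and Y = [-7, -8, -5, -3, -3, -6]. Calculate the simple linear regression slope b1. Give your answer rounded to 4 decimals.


Calculate xbar = 13.0000, ybar = -5.3333.
S_xx = 284.0000, S_xy = -19.0000.
Using b1 = S_xy / S_xx = -19.0000 / 284.0000, we get b1 = -0.0669.

-0.0669


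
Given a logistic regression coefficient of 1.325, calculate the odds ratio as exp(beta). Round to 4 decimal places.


exp(1.325) = 3.7622.
So the odds ratio is 3.7622.

3.7622


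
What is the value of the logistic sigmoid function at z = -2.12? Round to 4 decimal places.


First, exp(2.1200) = 8.3311.
Then sigma(z) = 1/(1 + 8.3311) = 0.1072.

0.1072


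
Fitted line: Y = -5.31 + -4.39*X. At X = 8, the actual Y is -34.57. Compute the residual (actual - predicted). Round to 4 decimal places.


Fitted value at X = 8 is yhat = -5.31 + -4.39*8 = -40.4300.
Residual = -34.57 - -40.4300 = 5.8600.

5.8600


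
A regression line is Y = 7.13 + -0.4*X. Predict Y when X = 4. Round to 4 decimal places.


Substitute X = 4 into the equation:
Y = 7.13 + -0.4 * 4 = 7.13 + -1.6000 = 5.5300.

5.5300


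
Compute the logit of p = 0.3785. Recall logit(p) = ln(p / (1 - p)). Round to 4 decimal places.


Compute the odds: 0.3785/0.6215 = 0.6090.
Take the natural log: ln(0.6090) = -0.4959.

-0.4959


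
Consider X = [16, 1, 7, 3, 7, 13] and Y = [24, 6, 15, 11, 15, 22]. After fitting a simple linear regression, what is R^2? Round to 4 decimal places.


After computing the OLS fit (b0=6.4469, b1=1.1557):
SSres = 5.3367, SStot = 225.5000.
R^2 = 1 - 5.3367/225.5000 = 0.9763.

0.9763


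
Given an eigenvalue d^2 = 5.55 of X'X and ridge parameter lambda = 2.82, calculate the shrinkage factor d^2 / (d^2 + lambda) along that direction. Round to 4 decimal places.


Denominator = d^2 + lambda = 5.55 + 2.82 = 8.3700.
Shrinkage = 5.55 / 8.3700 = 0.6631.

0.6631


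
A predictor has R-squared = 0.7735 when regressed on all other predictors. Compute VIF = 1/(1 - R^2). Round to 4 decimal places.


VIF = 1 / (1 - 0.7735).
= 1 / 0.2265 = 4.4150.

4.4150


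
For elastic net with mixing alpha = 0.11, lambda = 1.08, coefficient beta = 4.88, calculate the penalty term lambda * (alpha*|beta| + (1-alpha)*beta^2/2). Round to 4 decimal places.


L1 component = 0.11 * |4.88| = 0.5368.
L2 component = 0.89 * 4.88^2 / 2 = 10.5974.
Penalty = 1.08 * (0.5368 + 10.5974) = 1.08 * 11.1342 = 12.0249.

12.0249


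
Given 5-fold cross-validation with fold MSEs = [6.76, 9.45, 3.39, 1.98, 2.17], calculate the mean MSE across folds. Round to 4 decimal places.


Sum of fold MSEs = 23.7500.
Average = 23.7500 / 5 = 4.7500.

4.7500


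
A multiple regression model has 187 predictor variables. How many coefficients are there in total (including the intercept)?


Including the intercept, the model has 187 predictor coefficients + 1 intercept.
Total = 188.

188


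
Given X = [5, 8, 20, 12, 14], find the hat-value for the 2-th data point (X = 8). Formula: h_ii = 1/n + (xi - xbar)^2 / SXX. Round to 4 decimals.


n = 5, xbar = 11.8000.
SXX = sum((xi - xbar)^2) = 132.8000.
h = 1/5 + (8 - 11.8000)^2 / 132.8000 = 0.3087.

0.3087


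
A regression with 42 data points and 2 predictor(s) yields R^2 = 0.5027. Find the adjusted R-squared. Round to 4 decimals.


Adjusted R^2 = 1 - (1 - R^2) * (n-1)/(n-p-1).
(1 - R^2) = 0.4973.
(n-1)/(n-p-1) = 41/39.
(1 - R^2) * (n-1) = 0.4973 * 41 = 20.3893.
Divide by (n-p-1): 20.3893 / 39 = 0.5228.
Adj R^2 = 1 - 0.5228 = 0.4772.

0.4772


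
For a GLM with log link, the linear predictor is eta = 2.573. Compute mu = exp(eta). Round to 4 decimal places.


mu = exp(eta) = exp(2.573).
= 13.1051.

13.1051


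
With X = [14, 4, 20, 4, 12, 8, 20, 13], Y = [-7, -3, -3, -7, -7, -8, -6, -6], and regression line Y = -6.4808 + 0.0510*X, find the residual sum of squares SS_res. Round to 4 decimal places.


Compute predicted values, then residuals = yi - yhat_i.
Residuals: [-1.2332, 3.2768, 2.4608, -0.7232, -1.1312, -1.9272, -0.5392, -0.1822].
SSres = sum(residual^2) = 24.1544.

24.1544


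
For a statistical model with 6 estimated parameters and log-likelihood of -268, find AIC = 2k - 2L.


AIC = 2*6 - 2*(-268).
= 12 + 536 = 548.

548


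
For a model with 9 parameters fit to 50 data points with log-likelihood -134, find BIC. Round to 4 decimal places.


ln(50) = 3.912023.
k * ln(n) = 9 * 3.912023 = 35.208207.
-2L = 268.
BIC = 35.208207 + 268 = 303.208207, which rounds to 303.2082.

303.2082


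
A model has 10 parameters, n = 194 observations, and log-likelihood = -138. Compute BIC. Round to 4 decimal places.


k * ln(n) = 10 * ln(194) = 10 * 5.267858 = 52.678580.
-2 * loglik = -2 * (-138) = 276.
BIC = 52.678580 + 276 = 328.678580, which rounds to 328.6786.

328.6786


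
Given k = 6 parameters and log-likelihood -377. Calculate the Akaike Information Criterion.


Compute:
2k = 2*6 = 12.
-2*loglik = -2*(-377) = 754.
AIC = 12 + 754 = 766.

766


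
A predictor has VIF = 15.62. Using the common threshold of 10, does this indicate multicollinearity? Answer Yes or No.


Compare VIF = 15.62 to the threshold of 10.
15.62 >= 10, so the answer is Yes.

Yes


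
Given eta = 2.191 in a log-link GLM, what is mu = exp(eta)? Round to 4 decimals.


The inverse log link gives:
mu = exp(2.191) = 8.9442.

8.9442


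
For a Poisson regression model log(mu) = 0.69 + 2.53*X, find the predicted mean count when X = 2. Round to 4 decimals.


eta = 0.69 + 2.53 * 2 = 5.7500.
mu = exp(5.7500) = 314.1907.

314.1907


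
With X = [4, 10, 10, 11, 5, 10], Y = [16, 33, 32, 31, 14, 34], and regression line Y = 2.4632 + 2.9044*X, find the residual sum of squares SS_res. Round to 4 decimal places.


Compute predicted values, then residuals = yi - yhat_i.
Residuals: [1.9192, 1.4928, 0.4928, -3.4116, -2.9852, 2.4928].
SSres = sum(residual^2) = 32.9191.

32.9191


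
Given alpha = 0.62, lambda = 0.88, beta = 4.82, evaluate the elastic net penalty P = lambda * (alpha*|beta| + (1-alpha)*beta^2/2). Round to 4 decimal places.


Compute:
L1 = 0.62 * 4.82 = 2.9884.
L2 = 0.38 * 4.82^2 / 2 = 4.4142.
Penalty = 0.88 * (2.9884 + 4.4142) = 6.5142.

6.5142


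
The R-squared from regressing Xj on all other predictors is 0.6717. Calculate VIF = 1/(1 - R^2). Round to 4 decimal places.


Denominator: 1 - 0.6717 = 0.3283.
VIF = 1 / 0.3283 = 3.0460.

3.0460


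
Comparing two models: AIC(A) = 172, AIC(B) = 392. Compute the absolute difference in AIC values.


|AIC_A - AIC_B| = |172 - 392| = 220.
Model A is preferred (lower AIC).

220


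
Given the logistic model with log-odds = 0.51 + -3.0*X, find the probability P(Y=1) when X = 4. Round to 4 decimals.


z = 0.51 + -3.0 * 4 = -11.4900.
Sigmoid: P = 1 / (1 + exp(11.4900)) = 0.0000.

0.0000


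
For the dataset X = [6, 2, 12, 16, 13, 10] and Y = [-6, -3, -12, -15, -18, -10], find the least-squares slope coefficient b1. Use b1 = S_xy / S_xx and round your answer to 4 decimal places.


First compute the means: xbar = 9.8333, ybar = -10.6667.
Then S_xx = sum((xi - xbar)^2) = 128.8333.
S_xy = sum((xi - xbar)(yi - ybar)) = -130.6667.
b1 = S_xy / S_xx = -130.6667 / 128.8333 = -1.0142.

-1.0142


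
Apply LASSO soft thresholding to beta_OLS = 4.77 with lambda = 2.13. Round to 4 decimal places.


Check: |4.77| = 4.77 vs lambda = 2.13.
Since |beta| > lambda, coefficient = sign(beta)*(|beta| - lambda) = 2.6400.
Soft-thresholded coefficient = 2.6400.

2.6400


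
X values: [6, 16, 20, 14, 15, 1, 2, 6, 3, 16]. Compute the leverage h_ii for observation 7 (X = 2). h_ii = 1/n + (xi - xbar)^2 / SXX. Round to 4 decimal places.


n = 10, xbar = 9.9000.
SXX = sum((xi - xbar)^2) = 438.9000.
h = 1/10 + (2 - 9.9000)^2 / 438.9000 = 0.2422.

0.2422


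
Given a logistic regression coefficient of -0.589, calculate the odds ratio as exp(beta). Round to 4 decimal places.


exp(-0.589) = 0.5549.
So the odds ratio is 0.5549.

0.5549


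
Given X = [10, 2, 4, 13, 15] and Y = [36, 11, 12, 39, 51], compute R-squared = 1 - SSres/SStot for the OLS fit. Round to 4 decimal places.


After computing the OLS fit (b0=2.6782, b1=3.0820):
SSres = 38.3470, SStot = 1242.8000.
R^2 = 1 - 38.3470/1242.8000 = 0.9691.

0.9691


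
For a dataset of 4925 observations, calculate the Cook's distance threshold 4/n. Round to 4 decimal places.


Using the rule of thumb:
Threshold = 4 / 4925 = 0.0008.

0.0008


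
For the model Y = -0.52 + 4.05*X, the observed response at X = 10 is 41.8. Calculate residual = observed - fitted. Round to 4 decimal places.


Predicted = -0.52 + 4.05 * 10 = 39.9800.
Residual = 41.8 - 39.9800 = 1.8200.

1.8200


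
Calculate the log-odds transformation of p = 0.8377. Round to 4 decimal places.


The odds are p/(1-p) = 0.8377 / 0.1623 = 5.1614.
logit(p) = ln(5.1614) = 1.6412.

1.6412


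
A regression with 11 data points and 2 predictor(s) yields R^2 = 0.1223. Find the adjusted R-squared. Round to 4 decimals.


Plug in: Adj R^2 = 1 - (1 - 0.1223) * 10/8.
= 1 - 0.8777 * 10/8
= 1 - 8.7770 / 8
= 1 - 1.0971 = -0.0971.

-0.0971


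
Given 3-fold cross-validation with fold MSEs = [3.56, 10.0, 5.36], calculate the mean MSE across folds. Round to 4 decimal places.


Add all fold MSEs: 18.9200.
Divide by k = 3: 18.9200/3 = 6.3067.

6.3067


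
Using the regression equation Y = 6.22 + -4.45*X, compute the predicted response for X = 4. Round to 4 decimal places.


Plug X = 4 into Y = 6.22 + -4.45*X:
Y = 6.22 + -17.8000 = -11.5800.

-11.5800


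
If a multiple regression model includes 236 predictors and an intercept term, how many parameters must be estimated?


Each predictor gets one coefficient, plus one intercept.
Total parameters = 236 + 1 = 237.

237


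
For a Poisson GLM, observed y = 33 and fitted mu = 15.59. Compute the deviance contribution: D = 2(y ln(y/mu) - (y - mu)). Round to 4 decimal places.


Compute y*ln(y/mu) = 33*ln(33/15.59) = 33*0.749878 = 24.745974.
y - mu = 17.41.
D = 2*(24.745974 - (17.41)) = 14.671948, which rounds to 14.6719.

14.6719


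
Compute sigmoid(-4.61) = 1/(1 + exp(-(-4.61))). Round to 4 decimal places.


Compute exp(4.6100) = 100.4841.
Sigmoid = 1 / (1 + 100.4841) = 1 / 101.4841 = 0.0099.

0.0099


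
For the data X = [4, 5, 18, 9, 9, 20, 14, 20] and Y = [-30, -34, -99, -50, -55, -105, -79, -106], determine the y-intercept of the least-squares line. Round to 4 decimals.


The slope is b1 = -4.8267.
Sample means are xbar = 12.3750 and ybar = -69.7500.
Intercept: b0 = -69.7500 - (-4.8267)(12.3750) = -10.0197.

-10.0197


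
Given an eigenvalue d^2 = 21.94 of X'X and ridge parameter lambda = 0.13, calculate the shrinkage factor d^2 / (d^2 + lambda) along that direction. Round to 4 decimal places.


Denominator = d^2 + lambda = 21.94 + 0.13 = 22.0700.
Shrinkage = 21.94 / 22.0700 = 0.9941.

0.9941


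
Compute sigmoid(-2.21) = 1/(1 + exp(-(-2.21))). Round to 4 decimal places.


First, exp(2.2100) = 9.1157.
Then sigma(z) = 1/(1 + 9.1157) = 0.0989.

0.0989


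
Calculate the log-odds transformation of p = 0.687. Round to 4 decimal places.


1 - p = 0.313.
p/(1-p) = 2.1949.
logit = ln(2.1949) = 0.7861.

0.7861


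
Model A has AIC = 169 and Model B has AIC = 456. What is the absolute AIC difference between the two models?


|AIC_A - AIC_B| = |169 - 456| = 287.
Model A is preferred (lower AIC).

287


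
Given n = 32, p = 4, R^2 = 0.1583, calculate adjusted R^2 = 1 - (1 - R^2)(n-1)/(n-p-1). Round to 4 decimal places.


Plug in: Adj R^2 = 1 - (1 - 0.1583) * 31/27.
= 1 - 0.8417 * 31/27
= 1 - 26.0927 / 27
= 1 - 0.9664 = 0.0336.

0.0336


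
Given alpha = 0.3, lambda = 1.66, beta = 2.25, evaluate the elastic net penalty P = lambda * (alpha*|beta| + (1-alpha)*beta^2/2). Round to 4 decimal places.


Compute:
L1 = 0.3 * 2.25 = 0.6750.
L2 = 0.7 * 2.25^2 / 2 = 1.7719.
Penalty = 1.66 * (0.6750 + 1.7719) = 4.0618.

4.0618


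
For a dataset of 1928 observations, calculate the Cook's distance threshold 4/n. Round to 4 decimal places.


Cook's distance cutoff = 4/n = 4/1928.
= 0.0021.

0.0021


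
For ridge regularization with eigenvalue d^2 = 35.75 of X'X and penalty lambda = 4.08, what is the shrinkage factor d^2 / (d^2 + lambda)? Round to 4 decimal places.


d^2 + lambda = 35.75 + 4.08 = 39.8300.
Shrinkage factor = 35.75/39.8300 = 0.8976.

0.8976


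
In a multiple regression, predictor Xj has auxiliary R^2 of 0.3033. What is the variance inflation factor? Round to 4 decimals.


Denominator: 1 - 0.3033 = 0.6967.
VIF = 1 / 0.6967 = 1.4353.

1.4353


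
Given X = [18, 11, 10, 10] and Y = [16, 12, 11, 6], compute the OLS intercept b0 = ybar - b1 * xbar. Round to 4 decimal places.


The slope is b1 = 0.8659.
Sample means are xbar = 12.2500 and ybar = 11.2500.
Intercept: b0 = 11.2500 - (0.8659)(12.2500) = 0.6425.

0.6425


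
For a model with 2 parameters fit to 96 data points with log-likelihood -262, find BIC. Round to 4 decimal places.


Compute k*ln(n) = 2*ln(96) = 2*4.564348 = 9.128696.
Then -2*loglik = 524.
BIC = 9.128696 + 524 = 533.128696, which rounds to 533.1287.

533.1287


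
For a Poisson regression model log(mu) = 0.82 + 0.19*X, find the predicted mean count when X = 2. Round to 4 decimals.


eta = 0.82 + 0.19 * 2 = 1.2000.
mu = exp(1.2000) = 3.3201.

3.3201


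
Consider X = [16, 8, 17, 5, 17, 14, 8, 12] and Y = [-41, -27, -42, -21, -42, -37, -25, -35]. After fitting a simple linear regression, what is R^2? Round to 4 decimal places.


The fitted line is Y = -12.1118 + -1.7846*X.
SSres = 4.9992, SStot = 485.5000.
R^2 = 1 - SSres/SStot = 0.9897.

0.9897


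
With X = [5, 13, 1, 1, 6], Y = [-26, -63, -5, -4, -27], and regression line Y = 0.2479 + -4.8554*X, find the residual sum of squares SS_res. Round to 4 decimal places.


Predicted values from Y = 0.2479 + -4.8554*X.
Residuals: [-1.9709, -0.1277, -0.3925, 0.6075, 1.8845].
SSres = 7.9752.

7.9752


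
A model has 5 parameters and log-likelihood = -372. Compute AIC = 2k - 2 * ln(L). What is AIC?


AIC = 2k - 2*loglik = 2(5) - 2(-372).
= 10 + 744 = 754.

754


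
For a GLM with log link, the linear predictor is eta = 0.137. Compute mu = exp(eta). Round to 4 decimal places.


The inverse log link gives:
mu = exp(0.137) = 1.1468.

1.1468


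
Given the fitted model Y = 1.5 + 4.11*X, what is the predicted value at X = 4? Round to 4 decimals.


Predicted value:
Y = 1.5 + (4.11)(4) = 1.5 + 16.4400 = 17.9400.

17.9400


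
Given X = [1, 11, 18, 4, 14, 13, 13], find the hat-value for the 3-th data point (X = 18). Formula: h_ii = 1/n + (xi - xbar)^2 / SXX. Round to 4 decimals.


n = 7, xbar = 10.5714.
SXX = sum((xi - xbar)^2) = 213.7143.
h = 1/7 + (18 - 10.5714)^2 / 213.7143 = 0.4011.

0.4011


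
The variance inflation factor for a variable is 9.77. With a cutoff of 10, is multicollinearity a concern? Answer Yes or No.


The threshold is 10.
VIF = 9.77 is < 10.
Multicollinearity indication: No.

No


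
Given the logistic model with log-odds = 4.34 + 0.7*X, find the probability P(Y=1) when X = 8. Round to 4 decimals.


Compute z = 4.34 + (0.7)(8) = 9.9400.
exp(-z) = 0.0000.
P = 1/(1 + 0.0000) = 1.0000.

1.0000


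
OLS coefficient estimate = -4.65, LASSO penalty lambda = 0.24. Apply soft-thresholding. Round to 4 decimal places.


|beta_OLS| = 4.65.
lambda = 0.24.
Since |beta| > lambda, coefficient = sign(beta)*(|beta| - lambda) = -4.4100.
Result = -4.4100.

-4.4100


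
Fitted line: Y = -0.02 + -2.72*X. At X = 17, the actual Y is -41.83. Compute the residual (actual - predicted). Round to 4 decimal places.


Predicted = -0.02 + -2.72 * 17 = -46.2600.
Residual = -41.83 - -46.2600 = 4.4300.

4.4300


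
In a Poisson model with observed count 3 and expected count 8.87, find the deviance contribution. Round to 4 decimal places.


y/mu = 3/8.87 = 0.338219 (approx.), and ln(3/8.87) = -1.084063.
y * ln(y/mu) = 3 * -1.084063 = -3.252189.
y - mu = -5.87.
D = 2 * (-3.252189 - -5.87) = 5.235622, which rounds to 5.2356.

5.2356


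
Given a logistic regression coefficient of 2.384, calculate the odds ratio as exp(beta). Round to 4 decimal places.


The odds ratio is computed as:
OR = e^(2.384) = 10.8482.

10.8482


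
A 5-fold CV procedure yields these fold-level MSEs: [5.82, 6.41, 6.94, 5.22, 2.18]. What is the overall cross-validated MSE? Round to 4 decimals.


Add all fold MSEs: 26.5700.
Divide by k = 5: 26.5700/5 = 5.3140.

5.3140


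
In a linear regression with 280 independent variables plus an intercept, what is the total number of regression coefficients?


Total coefficients = number of predictors + 1 (for the intercept).
= 280 + 1 = 281.

281


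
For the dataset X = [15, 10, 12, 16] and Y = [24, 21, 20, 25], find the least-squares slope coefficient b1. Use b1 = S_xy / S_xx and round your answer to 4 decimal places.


Calculate xbar = 13.2500, ybar = 22.5000.
S_xx = 22.7500, S_xy = 17.5000.
Using b1 = S_xy / S_xx = 17.5000 / 22.7500, we get b1 = 0.7692.

0.7692


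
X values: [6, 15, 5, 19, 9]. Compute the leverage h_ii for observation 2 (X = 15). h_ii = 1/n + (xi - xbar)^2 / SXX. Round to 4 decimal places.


n = 5, xbar = 10.8000.
SXX = sum((xi - xbar)^2) = 144.8000.
h = 1/5 + (15 - 10.8000)^2 / 144.8000 = 0.3218.

0.3218


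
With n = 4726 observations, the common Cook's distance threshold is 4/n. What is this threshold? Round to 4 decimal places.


The threshold is 4/n.
4/4726 = 0.0008.

0.0008


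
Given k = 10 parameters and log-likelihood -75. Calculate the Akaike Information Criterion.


Compute:
2k = 2*10 = 20.
-2*loglik = -2*(-75) = 150.
AIC = 20 + 150 = 170.

170


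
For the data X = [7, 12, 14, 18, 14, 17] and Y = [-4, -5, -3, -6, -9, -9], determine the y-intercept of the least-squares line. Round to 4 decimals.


Compute b1 = -0.3233 from the OLS formula.
With xbar = 13.6667 and ybar = -6.0000, the intercept is:
b0 = -6.0000 - -0.3233 * 13.6667 = -1.5819.

-1.5819


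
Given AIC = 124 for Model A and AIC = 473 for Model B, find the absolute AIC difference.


|AIC_A - AIC_B| = |124 - 473| = 349.
Model A is preferred (lower AIC).

349


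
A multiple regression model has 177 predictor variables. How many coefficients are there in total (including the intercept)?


Each predictor gets one coefficient, plus one intercept.
Total parameters = 177 + 1 = 178.

178


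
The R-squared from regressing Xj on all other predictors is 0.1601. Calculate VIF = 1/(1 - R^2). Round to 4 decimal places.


Using VIF = 1/(1 - R^2_j):
1 - 0.1601 = 0.8399.
VIF = 1.1906.

1.1906


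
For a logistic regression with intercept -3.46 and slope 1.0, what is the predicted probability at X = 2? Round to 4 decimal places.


Linear predictor: z = -3.46 + 1.0 * 2 = -1.4600.
P = 1/(1 + exp(1.4600)) = 1/(1 + 4.3060) = 0.1885.

0.1885


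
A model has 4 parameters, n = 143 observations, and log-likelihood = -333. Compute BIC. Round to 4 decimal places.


ln(143) = 4.962845.
k * ln(n) = 4 * 4.962845 = 19.851380.
-2L = 666.
BIC = 19.851380 + 666 = 685.851380, which rounds to 685.8514.

685.8514


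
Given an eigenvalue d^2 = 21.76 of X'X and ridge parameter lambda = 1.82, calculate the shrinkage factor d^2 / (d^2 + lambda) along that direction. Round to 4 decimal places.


d^2 + lambda = 21.76 + 1.82 = 23.5800.
Shrinkage factor = 21.76/23.5800 = 0.9228.

0.9228


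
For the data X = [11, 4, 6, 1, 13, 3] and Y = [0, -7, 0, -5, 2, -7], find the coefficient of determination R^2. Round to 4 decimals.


Fit the OLS line: b0 = -7.3653, b1 = 0.7156.
SSres = 21.8263.
SStot = 78.8333.
R^2 = 1 - 21.8263/78.8333 = 0.7231.

0.7231


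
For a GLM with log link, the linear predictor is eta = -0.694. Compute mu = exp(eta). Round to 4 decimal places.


The inverse log link gives:
mu = exp(-0.694) = 0.4996.

0.4996


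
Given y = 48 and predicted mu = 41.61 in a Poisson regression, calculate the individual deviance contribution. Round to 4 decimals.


y/mu = 48/41.61 = 1.153569 (approx.), and ln(48/41.61) = 0.142860.
y * ln(y/mu) = 48 * 0.142860 = 6.857280.
y - mu = 6.39.
D = 2 * (6.857280 - 6.39) = 0.934560, which rounds to 0.9346.

0.9346


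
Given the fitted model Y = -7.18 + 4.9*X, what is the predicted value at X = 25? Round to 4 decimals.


Substitute X = 25 into the equation:
Y = -7.18 + 4.9 * 25 = -7.18 + 122.5000 = 115.3200.

115.3200


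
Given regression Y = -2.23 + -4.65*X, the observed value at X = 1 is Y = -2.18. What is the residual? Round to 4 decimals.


Predicted = -2.23 + -4.65 * 1 = -6.8800.
Residual = -2.18 - -6.8800 = 4.7000.

4.7000


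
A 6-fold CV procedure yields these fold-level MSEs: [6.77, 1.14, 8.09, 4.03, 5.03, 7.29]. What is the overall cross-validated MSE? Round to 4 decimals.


Add all fold MSEs: 32.3500.
Divide by k = 6: 32.3500/6 = 5.3917.

5.3917


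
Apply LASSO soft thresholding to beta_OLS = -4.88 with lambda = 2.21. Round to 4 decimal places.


Check: |-4.88| = 4.88 vs lambda = 2.21.
Since |beta| > lambda, coefficient = sign(beta)*(|beta| - lambda) = -2.6700.
Soft-thresholded coefficient = -2.6700.

-2.6700


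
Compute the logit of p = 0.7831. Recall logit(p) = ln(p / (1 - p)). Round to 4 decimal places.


1 - p = 0.2169.
p/(1-p) = 3.6104.
logit = ln(3.6104) = 1.2838.

1.2838


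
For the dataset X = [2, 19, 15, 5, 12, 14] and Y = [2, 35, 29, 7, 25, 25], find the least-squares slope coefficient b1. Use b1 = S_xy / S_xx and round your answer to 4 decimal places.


The sample means are xbar = 11.1667 and ybar = 20.5000.
Compute S_xx = 206.8333 and S_xy = 415.5000.
Slope b1 = S_xy / S_xx = 415.5000 / 206.8333 = 2.0089.

2.0089


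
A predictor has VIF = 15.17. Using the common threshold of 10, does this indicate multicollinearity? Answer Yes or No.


Check: VIF = 15.17 vs threshold = 10.
Since 15.17 >= 10, the answer is Yes.

Yes


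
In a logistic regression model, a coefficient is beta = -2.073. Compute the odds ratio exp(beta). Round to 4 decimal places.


exp(-2.073) = 0.1258.
So the odds ratio is 0.1258.

0.1258


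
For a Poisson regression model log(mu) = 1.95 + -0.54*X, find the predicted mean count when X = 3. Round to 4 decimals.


Compute eta = 1.95 + -0.54 * 3 = 0.3300.
Apply inverse link: mu = e^0.3300 = 1.3910.

1.3910


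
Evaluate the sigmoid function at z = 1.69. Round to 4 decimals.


exp(-1.6900) = 0.1845.
1 + exp(-z) = 1.1845.
sigmoid = 1/1.1845 = 0.8442.

0.8442


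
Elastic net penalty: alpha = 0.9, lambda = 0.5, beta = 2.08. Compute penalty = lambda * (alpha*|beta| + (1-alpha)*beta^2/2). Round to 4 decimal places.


alpha * |beta| = 0.9 * 2.08 = 1.8720.
(1-alpha) * beta^2/2 = 0.1 * 4.3264/2 = 0.2163.
Total = 0.5 * (1.8720 + 0.2163) = 1.0442.

1.0442


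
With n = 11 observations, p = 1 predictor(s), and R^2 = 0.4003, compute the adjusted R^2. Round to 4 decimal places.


Using the formula:
(1 - 0.4003) = 0.5997.
Multiply by 10/9: 0.5997 * 10 = 5.9970, then 5.9970 / 9 = 0.6663.
Adj R^2 = 1 - 0.6663 = 0.3337.

0.3337


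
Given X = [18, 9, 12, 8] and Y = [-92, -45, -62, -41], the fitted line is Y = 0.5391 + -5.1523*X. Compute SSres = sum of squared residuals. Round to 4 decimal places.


Predicted values from Y = 0.5391 + -5.1523*X.
Residuals: [0.2023, 0.8316, -0.7115, -0.3207].
SSres = 1.3416.

1.3416


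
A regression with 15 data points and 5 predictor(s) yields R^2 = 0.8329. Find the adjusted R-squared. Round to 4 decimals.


Plug in: Adj R^2 = 1 - (1 - 0.8329) * 14/9.
= 1 - 0.1671 * 14/9
= 1 - 2.3394 / 9
= 1 - 0.2599 = 0.7401.

0.7401


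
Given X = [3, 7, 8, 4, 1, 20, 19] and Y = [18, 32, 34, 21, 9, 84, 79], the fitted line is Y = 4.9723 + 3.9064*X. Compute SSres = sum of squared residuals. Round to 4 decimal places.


Compute predicted values, then residuals = yi - yhat_i.
Residuals: [1.3085, -0.3171, -2.2235, 0.4021, 0.1213, 0.8997, -0.1939].
SSres = sum(residual^2) = 7.7801.

7.7801


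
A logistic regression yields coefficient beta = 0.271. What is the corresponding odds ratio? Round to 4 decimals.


exp(0.271) = 1.3113.
So the odds ratio is 1.3113.

1.3113


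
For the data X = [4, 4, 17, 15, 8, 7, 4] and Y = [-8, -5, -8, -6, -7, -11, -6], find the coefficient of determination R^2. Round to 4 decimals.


After computing the OLS fit (b0=-7.0418, b1=-0.0289):
SSres = 23.2797, SStot = 23.4286.
R^2 = 1 - 23.2797/23.4286 = 0.0064.

0.0064


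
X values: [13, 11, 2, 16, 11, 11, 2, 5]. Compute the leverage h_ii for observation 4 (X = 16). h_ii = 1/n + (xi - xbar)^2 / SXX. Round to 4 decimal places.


Mean of X: xbar = 8.8750.
SXX = 190.8750.
For X = 16: h = 1/8 + (16 - 8.8750)^2/190.8750 = 0.3910.

0.3910


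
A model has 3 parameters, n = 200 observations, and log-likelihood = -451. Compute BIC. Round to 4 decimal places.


ln(200) = 5.298317.
k * ln(n) = 3 * 5.298317 = 15.894951.
-2L = 902.
BIC = 15.894951 + 902 = 917.894951, which rounds to 917.8950.

917.8950


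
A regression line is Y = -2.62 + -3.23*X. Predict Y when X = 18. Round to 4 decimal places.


Substitute X = 18 into the equation:
Y = -2.62 + -3.23 * 18 = -2.62 + -58.1400 = -60.7600.

-60.7600


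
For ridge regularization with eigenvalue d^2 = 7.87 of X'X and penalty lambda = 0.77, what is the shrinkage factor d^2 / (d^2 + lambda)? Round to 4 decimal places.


Denominator = d^2 + lambda = 7.87 + 0.77 = 8.6400.
Shrinkage = 7.87 / 8.6400 = 0.9109.

0.9109


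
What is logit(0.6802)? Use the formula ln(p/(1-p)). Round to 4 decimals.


1 - p = 0.3198.
p/(1-p) = 2.1270.
logit = ln(2.1270) = 0.7547.

0.7547


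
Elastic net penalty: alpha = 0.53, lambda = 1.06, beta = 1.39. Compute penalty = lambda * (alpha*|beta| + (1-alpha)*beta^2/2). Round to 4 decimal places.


Compute:
L1 = 0.53 * 1.39 = 0.7367.
L2 = 0.47 * 1.39^2 / 2 = 0.4540.
Penalty = 1.06 * (0.7367 + 0.4540) = 1.2622.

1.2622


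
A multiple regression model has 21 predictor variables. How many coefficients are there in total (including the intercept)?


Each predictor gets one coefficient, plus one intercept.
Total parameters = 21 + 1 = 22.

22


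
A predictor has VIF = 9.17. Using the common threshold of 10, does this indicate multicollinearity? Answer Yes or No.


Compare VIF = 9.17 to the threshold of 10.
9.17 < 10, so the answer is No.

No


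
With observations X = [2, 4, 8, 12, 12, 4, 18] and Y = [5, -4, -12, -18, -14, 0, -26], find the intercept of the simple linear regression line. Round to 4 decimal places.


The slope is b1 = -1.8338.
Sample means are xbar = 8.5714 and ybar = -9.8571.
Intercept: b0 = -9.8571 - (-1.8338)(8.5714) = 5.8613.

5.8613


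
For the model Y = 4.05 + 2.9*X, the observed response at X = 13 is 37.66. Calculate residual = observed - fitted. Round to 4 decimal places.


Compute yhat = 4.05 + (2.9)(13) = 41.7500.
Residual = actual - predicted = 37.66 - 41.7500 = -4.0900.

-4.0900


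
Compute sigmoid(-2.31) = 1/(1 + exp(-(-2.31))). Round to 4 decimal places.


exp(2.3100) = 10.0744.
1 + exp(-z) = 11.0744.
sigmoid = 1/11.0744 = 0.0903.

0.0903


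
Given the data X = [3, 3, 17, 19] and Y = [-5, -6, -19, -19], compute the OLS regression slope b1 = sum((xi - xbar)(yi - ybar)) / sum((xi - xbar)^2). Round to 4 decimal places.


The sample means are xbar = 10.5000 and ybar = -12.2500.
Compute S_xx = 227.0000 and S_xy = -202.5000.
Slope b1 = S_xy / S_xx = -202.5000 / 227.0000 = -0.8921.

-0.8921


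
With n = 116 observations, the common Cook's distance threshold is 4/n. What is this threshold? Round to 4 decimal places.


The threshold is 4/n.
4/116 = 0.0345.

0.0345


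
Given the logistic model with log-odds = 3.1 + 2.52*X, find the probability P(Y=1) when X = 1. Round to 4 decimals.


Linear predictor: z = 3.1 + 2.52 * 1 = 5.6200.
P = 1/(1 + exp(-5.6200)) = 1/(1 + 0.0036) = 0.9964.

0.9964


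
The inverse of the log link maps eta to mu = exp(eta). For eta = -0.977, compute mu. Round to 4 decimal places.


mu = exp(eta) = exp(-0.977).
= 0.3764.

0.3764


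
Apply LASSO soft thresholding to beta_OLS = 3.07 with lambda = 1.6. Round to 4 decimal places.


Absolute value: |3.07| = 3.07.
Compare to lambda = 1.6.
Since |beta| > lambda, coefficient = sign(beta)*(|beta| - lambda) = 1.4700.

1.4700


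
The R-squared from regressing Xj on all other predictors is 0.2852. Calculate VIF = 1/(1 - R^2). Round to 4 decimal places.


VIF = 1 / (1 - 0.2852).
= 1 / 0.7148 = 1.3990.

1.3990


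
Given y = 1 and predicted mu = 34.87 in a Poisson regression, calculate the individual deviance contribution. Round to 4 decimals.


Compute y*ln(y/mu) = 1*ln(1/34.87) = 1*-3.551627 = -3.551627.
y - mu = -33.87.
D = 2*(-3.551627 - (-33.87)) = 60.636746, which rounds to 60.6367.

60.6367


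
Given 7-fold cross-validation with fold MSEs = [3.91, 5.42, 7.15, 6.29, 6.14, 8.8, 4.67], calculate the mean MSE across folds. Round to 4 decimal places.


Total MSE across folds = 42.3800.
CV-MSE = 42.3800/7 = 6.0543.

6.0543


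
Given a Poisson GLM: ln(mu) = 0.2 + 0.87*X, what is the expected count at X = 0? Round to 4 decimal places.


Compute eta = 0.2 + 0.87 * 0 = 0.2000.
Apply inverse link: mu = e^0.2000 = 1.2214.

1.2214


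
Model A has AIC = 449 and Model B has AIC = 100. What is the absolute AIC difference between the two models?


Absolute difference = |449 - 100| = 349.
The model with lower AIC (B) is preferred.

349


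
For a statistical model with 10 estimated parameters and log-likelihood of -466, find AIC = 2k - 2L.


AIC = 2*10 - 2*(-466).
= 20 + 932 = 952.

952


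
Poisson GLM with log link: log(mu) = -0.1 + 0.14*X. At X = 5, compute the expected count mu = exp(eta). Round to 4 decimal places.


Compute eta = -0.1 + 0.14 * 5 = 0.6000.
Apply inverse link: mu = e^0.6000 = 1.8221.

1.8221


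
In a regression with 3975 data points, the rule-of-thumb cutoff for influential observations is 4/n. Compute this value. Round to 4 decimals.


Using the rule of thumb:
Threshold = 4 / 3975 = 0.0010.

0.0010


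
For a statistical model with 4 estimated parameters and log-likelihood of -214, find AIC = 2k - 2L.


AIC = 2*4 - 2*(-214).
= 8 + 428 = 436.

436


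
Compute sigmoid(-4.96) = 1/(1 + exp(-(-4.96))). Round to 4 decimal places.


Compute exp(4.9600) = 142.5938.
Sigmoid = 1 / (1 + 142.5938) = 1 / 143.5938 = 0.0070.

0.0070


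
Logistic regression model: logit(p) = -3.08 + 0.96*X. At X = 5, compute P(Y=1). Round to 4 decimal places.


Linear predictor: z = -3.08 + 0.96 * 5 = 1.7200.
P = 1/(1 + exp(-1.7200)) = 1/(1 + 0.1791) = 0.8481.

0.8481


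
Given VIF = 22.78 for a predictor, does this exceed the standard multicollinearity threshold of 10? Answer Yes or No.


Check: VIF = 22.78 vs threshold = 10.
Since 22.78 >= 10, the answer is Yes.

Yes


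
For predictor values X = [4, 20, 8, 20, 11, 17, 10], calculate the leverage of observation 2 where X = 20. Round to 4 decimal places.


Compute xbar = 12.8571 with n = 7 observations.
SXX = 232.8571.
Leverage = 1/7 + (20 - 12.8571)^2/232.8571 = 0.3620.

0.3620


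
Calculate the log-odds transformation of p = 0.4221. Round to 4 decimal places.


1 - p = 0.5779.
p/(1-p) = 0.7304.
logit = ln(0.7304) = -0.3142.

-0.3142


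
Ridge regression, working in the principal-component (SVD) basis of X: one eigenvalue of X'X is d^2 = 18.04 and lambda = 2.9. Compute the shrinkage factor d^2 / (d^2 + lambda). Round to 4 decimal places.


d^2 + lambda = 18.04 + 2.9 = 20.9400.
Shrinkage factor = 18.04/20.9400 = 0.8615.

0.8615


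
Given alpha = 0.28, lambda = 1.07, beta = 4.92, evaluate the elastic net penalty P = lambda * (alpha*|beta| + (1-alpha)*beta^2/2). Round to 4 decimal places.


L1 component = 0.28 * |4.92| = 1.3776.
L2 component = 0.72 * 4.92^2 / 2 = 8.7143.
Penalty = 1.07 * (1.3776 + 8.7143) = 1.07 * 10.0919 = 10.7983.

10.7983


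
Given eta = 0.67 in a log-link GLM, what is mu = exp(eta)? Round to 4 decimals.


The inverse log link gives:
mu = exp(0.67) = 1.9542.

1.9542


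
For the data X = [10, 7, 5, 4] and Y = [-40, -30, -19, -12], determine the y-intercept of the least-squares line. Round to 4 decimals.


The slope is b1 = -4.5952.
Sample means are xbar = 6.5000 and ybar = -25.2500.
Intercept: b0 = -25.2500 - (-4.5952)(6.5000) = 4.6190.

4.6190


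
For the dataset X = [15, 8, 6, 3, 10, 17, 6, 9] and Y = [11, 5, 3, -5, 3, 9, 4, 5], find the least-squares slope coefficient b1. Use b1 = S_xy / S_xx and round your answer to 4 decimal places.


The sample means are xbar = 9.2500 and ybar = 4.3750.
Compute S_xx = 155.5000 and S_xy = 136.2500.
Slope b1 = S_xy / S_xx = 136.2500 / 155.5000 = 0.8762.

0.8762


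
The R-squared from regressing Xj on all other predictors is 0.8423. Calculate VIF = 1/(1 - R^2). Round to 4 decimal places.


Denominator: 1 - 0.8423 = 0.1577.
VIF = 1 / 0.1577 = 6.3412.

6.3412


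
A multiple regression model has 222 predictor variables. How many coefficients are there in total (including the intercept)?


Each predictor gets one coefficient, plus one intercept.
Total parameters = 222 + 1 = 223.

223


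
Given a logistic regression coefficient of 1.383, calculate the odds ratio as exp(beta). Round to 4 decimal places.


Odds ratio = exp(beta) = exp(1.383).
= 3.9868.

3.9868


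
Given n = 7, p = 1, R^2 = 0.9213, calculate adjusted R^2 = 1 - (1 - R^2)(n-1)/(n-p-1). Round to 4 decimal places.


Using the formula:
(1 - 0.9213) = 0.0787.
Multiply by 6/5: 0.0787 * 6 = 0.4722, then 0.4722 / 5 = 0.0944.
Adj R^2 = 1 - 0.0944 = 0.9056.

0.9056


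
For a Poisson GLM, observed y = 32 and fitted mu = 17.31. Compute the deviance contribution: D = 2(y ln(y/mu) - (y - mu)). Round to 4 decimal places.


Compute y*ln(y/mu) = 32*ln(32/17.31) = 32*0.614452 = 19.662464.
y - mu = 14.69.
D = 2*(19.662464 - (14.69)) = 9.944928, which rounds to 9.9449.

9.9449


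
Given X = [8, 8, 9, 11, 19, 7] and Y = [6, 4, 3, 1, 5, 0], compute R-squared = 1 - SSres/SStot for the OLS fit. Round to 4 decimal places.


The fitted line is Y = 1.4329 + 0.1678*X.
SSres = 24.0369, SStot = 26.8333.
R^2 = 1 - SSres/SStot = 0.1042.

0.1042


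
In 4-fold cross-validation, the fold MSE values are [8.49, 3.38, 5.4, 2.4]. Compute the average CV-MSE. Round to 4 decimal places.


Total MSE across folds = 19.6700.
CV-MSE = 19.6700/4 = 4.9175.

4.9175


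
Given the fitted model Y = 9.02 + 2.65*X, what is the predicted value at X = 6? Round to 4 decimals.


Substitute X = 6 into the equation:
Y = 9.02 + 2.65 * 6 = 9.02 + 15.9000 = 24.9200.

24.9200


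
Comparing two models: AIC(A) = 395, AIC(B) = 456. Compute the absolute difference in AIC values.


Compute |395 - 456| = 61.
Model A has the smaller AIC.

61
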